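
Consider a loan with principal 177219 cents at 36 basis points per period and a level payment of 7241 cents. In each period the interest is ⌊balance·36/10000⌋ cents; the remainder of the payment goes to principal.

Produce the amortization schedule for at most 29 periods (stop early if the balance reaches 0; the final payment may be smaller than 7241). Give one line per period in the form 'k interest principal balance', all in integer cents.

1 637 6604 170615
2 614 6627 163988
3 590 6651 157337
4 566 6675 150662
5 542 6699 143963
6 518 6723 137240
7 494 6747 130493
8 469 6772 123721
9 445 6796 116925
10 420 6821 110104
11 396 6845 103259
12 371 6870 96389
13 347 6894 89495
14 322 6919 82576
15 297 6944 75632
16 272 6969 68663
17 247 6994 61669
18 222 7019 54650
19 196 7045 47605
20 171 7070 40535
21 145 7096 33439
22 120 7121 26318
23 94 7147 19171
24 69 7172 11999
25 43 7198 4801
26 17 4801 0

1. interest=⌊177219·36/10000⌋=637; principal=7241-637=6604; balance=177219-6604=170615
2. interest=⌊170615·36/10000⌋=614; principal=7241-614=6627; balance=170615-6627=163988
3. interest=⌊163988·36/10000⌋=590; principal=7241-590=6651; balance=163988-6651=157337
4. interest=⌊157337·36/10000⌋=566; principal=7241-566=6675; balance=157337-6675=150662
5. interest=⌊150662·36/10000⌋=542; principal=7241-542=6699; balance=150662-6699=143963
6. interest=⌊143963·36/10000⌋=518; principal=7241-518=6723; balance=143963-6723=137240
7. interest=⌊137240·36/10000⌋=494; principal=7241-494=6747; balance=137240-6747=130493
8. interest=⌊130493·36/10000⌋=469; principal=7241-469=6772; balance=130493-6772=123721
9. interest=⌊123721·36/10000⌋=445; principal=7241-445=6796; balance=123721-6796=116925
10. interest=⌊116925·36/10000⌋=420; principal=7241-420=6821; balance=116925-6821=110104
11. interest=⌊110104·36/10000⌋=396; principal=7241-396=6845; balance=110104-6845=103259
12. interest=⌊103259·36/10000⌋=371; principal=7241-371=6870; balance=103259-6870=96389
13. interest=⌊96389·36/10000⌋=347; principal=7241-347=6894; balance=96389-6894=89495
14. interest=⌊89495·36/10000⌋=322; principal=7241-322=6919; balance=89495-6919=82576
15. interest=⌊82576·36/10000⌋=297; principal=7241-297=6944; balance=82576-6944=75632
16. interest=⌊75632·36/10000⌋=272; principal=7241-272=6969; balance=75632-6969=68663
17. interest=⌊68663·36/10000⌋=247; principal=7241-247=6994; balance=68663-6994=61669
18. interest=⌊61669·36/10000⌋=222; principal=7241-222=7019; balance=61669-7019=54650
19. interest=⌊54650·36/10000⌋=196; principal=7241-196=7045; balance=54650-7045=47605
20. interest=⌊47605·36/10000⌋=171; principal=7241-171=7070; balance=47605-7070=40535
21. interest=⌊40535·36/10000⌋=145; principal=7241-145=7096; balance=40535-7096=33439
22. interest=⌊33439·36/10000⌋=120; principal=7241-120=7121; balance=33439-7121=26318
23. interest=⌊26318·36/10000⌋=94; principal=7241-94=7147; balance=26318-7147=19171
24. interest=⌊19171·36/10000⌋=69; principal=7241-69=7172; balance=19171-7172=11999
25. interest=⌊11999·36/10000⌋=43; principal=7241-43=7198; balance=11999-7198=4801
26. interest=⌊4801·36/10000⌋=17; principal=min(7241-17,4801)=4801; balance=4801-4801=0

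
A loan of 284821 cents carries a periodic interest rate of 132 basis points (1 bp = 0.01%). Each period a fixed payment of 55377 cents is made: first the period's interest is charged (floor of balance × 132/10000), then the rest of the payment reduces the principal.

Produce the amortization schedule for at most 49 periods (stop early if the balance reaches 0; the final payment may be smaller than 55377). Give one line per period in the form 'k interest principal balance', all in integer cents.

1 3759 51618 233203
2 3078 52299 180904
3 2387 52990 127914
4 1688 53689 74225
5 979 54398 19827
6 261 19827 0

1. interest=⌊284821·132/10000⌋=3759; principal=55377-3759=51618; balance=284821-51618=233203
2. interest=⌊233203·132/10000⌋=3078; principal=55377-3078=52299; balance=233203-52299=180904
3. interest=⌊180904·132/10000⌋=2387; principal=55377-2387=52990; balance=180904-52990=127914
4. interest=⌊127914·132/10000⌋=1688; principal=55377-1688=53689; balance=127914-53689=74225
5. interest=⌊74225·132/10000⌋=979; principal=55377-979=54398; balance=74225-54398=19827
6. interest=⌊19827·132/10000⌋=261; principal=min(55377-261,19827)=19827; balance=19827-19827=0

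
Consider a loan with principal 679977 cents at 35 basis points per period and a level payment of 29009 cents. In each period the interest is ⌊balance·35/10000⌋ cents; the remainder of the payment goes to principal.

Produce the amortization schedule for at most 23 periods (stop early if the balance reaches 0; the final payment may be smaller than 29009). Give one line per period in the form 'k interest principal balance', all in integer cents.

1 2379 26630 653347
2 2286 26723 626624
3 2193 26816 599808
4 2099 26910 572898
5 2005 27004 545894
6 1910 27099 518795
7 1815 27194 491601
8 1720 27289 464312
9 1625 27384 436928
10 1529 27480 409448
11 1433 27576 381872
12 1336 27673 354199
13 1239 27770 326429
14 1142 27867 298562
15 1044 27965 270597
16 947 28062 242535
17 848 28161 214374
18 750 28259 186115
19 651 28358 157757
20 552 28457 129300
21 452 28557 100743
22 352 28657 72086
23 252 28757 43329

1. interest=⌊679977·35/10000⌋=2379; principal=29009-2379=26630; balance=679977-26630=653347
2. interest=⌊653347·35/10000⌋=2286; principal=29009-2286=26723; balance=653347-26723=626624
3. interest=⌊626624·35/10000⌋=2193; principal=29009-2193=26816; balance=626624-26816=599808
4. interest=⌊599808·35/10000⌋=2099; principal=29009-2099=26910; balance=599808-26910=572898
5. interest=⌊572898·35/10000⌋=2005; principal=29009-2005=27004; balance=572898-27004=545894
6. interest=⌊545894·35/10000⌋=1910; principal=29009-1910=27099; balance=545894-27099=518795
7. interest=⌊518795·35/10000⌋=1815; principal=29009-1815=27194; balance=518795-27194=491601
8. interest=⌊491601·35/10000⌋=1720; principal=29009-1720=27289; balance=491601-27289=464312
9. interest=⌊464312·35/10000⌋=1625; principal=29009-1625=27384; balance=464312-27384=436928
10. interest=⌊436928·35/10000⌋=1529; principal=29009-1529=27480; balance=436928-27480=409448
11. interest=⌊409448·35/10000⌋=1433; principal=29009-1433=27576; balance=409448-27576=381872
12. interest=⌊381872·35/10000⌋=1336; principal=29009-1336=27673; balance=381872-27673=354199
13. interest=⌊354199·35/10000⌋=1239; principal=29009-1239=27770; balance=354199-27770=326429
14. interest=⌊326429·35/10000⌋=1142; principal=29009-1142=27867; balance=326429-27867=298562
15. interest=⌊298562·35/10000⌋=1044; principal=29009-1044=27965; balance=298562-27965=270597
16. interest=⌊270597·35/10000⌋=947; principal=29009-947=28062; balance=270597-28062=242535
17. interest=⌊242535·35/10000⌋=848; principal=29009-848=28161; balance=242535-28161=214374
18. interest=⌊214374·35/10000⌋=750; principal=29009-750=28259; balance=214374-28259=186115
19. interest=⌊186115·35/10000⌋=651; principal=29009-651=28358; balance=186115-28358=157757
20. interest=⌊157757·35/10000⌋=552; principal=29009-552=28457; balance=157757-28457=129300
21. interest=⌊129300·35/10000⌋=452; principal=29009-452=28557; balance=129300-28557=100743
22. interest=⌊100743·35/10000⌋=352; principal=29009-352=28657; balance=100743-28657=72086
23. interest=⌊72086·35/10000⌋=252; principal=29009-252=28757; balance=72086-28757=43329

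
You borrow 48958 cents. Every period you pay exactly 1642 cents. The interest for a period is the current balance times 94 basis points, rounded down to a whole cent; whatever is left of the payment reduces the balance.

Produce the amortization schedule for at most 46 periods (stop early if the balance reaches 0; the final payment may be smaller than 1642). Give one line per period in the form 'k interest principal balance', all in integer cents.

1. interest=⌊48958·94/10000⌋=460; principal=1642-460=1182; balance=48958-1182=47776
2. interest=⌊47776·94/10000⌋=449; principal=1642-449=1193; balance=47776-1193=46583
3. interest=⌊46583·94/10000⌋=437; principal=1642-437=1205; balance=46583-1205=45378
4. interest=⌊45378·94/10000⌋=426; principal=1642-426=1216; balance=45378-1216=44162
5. interest=⌊44162·94/10000⌋=415; principal=1642-415=1227; balance=44162-1227=42935
6. interest=⌊42935·94/10000⌋=403; principal=1642-403=1239; balance=42935-1239=41696
7. interest=⌊41696·94/10000⌋=391; principal=1642-391=1251; balance=41696-1251=40445
8. interest=⌊40445·94/10000⌋=380; principal=1642-380=1262; balance=40445-1262=39183
9. interest=⌊39183·94/10000⌋=368; principal=1642-368=1274; balance=39183-1274=37909
10. interest=⌊37909·94/10000⌋=356; principal=1642-356=1286; balance=37909-1286=36623
11. interest=⌊36623·94/10000⌋=344; principal=1642-344=1298; balance=36623-1298=35325
12. interest=⌊35325·94/10000⌋=332; principal=1642-332=1310; balance=35325-1310=34015
13. interest=⌊34015·94/10000⌋=319; principal=1642-319=1323; balance=34015-1323=32692
14. interest=⌊32692·94/10000⌋=307; principal=1642-307=1335; balance=32692-1335=31357
15. interest=⌊31357·94/10000⌋=294; principal=1642-294=1348; balance=31357-1348=30009
16. interest=⌊30009·94/10000⌋=282; principal=1642-282=1360; balance=30009-1360=28649
17. interest=⌊28649·94/10000⌋=269; principal=1642-269=1373; balance=28649-1373=27276
18. interest=⌊27276·94/10000⌋=256; principal=1642-256=1386; balance=27276-1386=25890
19. interest=⌊25890·94/10000⌋=243; principal=1642-243=1399; balance=25890-1399=24491
20. interest=⌊24491·94/10000⌋=230; principal=1642-230=1412; balance=24491-1412=23079
21. interest=⌊23079·94/10000⌋=216; principal=1642-216=1426; balance=23079-1426=21653
22. interest=⌊21653·94/10000⌋=203; principal=1642-203=1439; balance=21653-1439=20214
23. interest=⌊20214·94/10000⌋=190; principal=1642-190=1452; balance=20214-1452=18762
24. interest=⌊18762·94/10000⌋=176; principal=1642-176=1466; balance=18762-1466=17296
25. interest=⌊17296·94/10000⌋=162; principal=1642-162=1480; balance=17296-1480=15816
26. interest=⌊15816·94/10000⌋=148; principal=1642-148=1494; balance=15816-1494=14322
27. interest=⌊14322·94/10000⌋=134; principal=1642-134=1508; balance=14322-1508=12814
28. interest=⌊12814·94/10000⌋=120; principal=1642-120=1522; balance=12814-1522=11292
29. interest=⌊11292·94/10000⌋=106; principal=1642-106=1536; balance=11292-1536=9756
30. interest=⌊9756·94/10000⌋=91; principal=1642-91=1551; balance=9756-1551=8205
31. interest=⌊8205·94/10000⌋=77; principal=1642-77=1565; balance=8205-1565=6640
32. interest=⌊6640·94/10000⌋=62; principal=1642-62=1580; balance=6640-1580=5060
33. interest=⌊5060·94/10000⌋=47; principal=1642-47=1595; balance=5060-1595=3465
34. interest=⌊3465·94/10000⌋=32; principal=1642-32=1610; balance=3465-1610=1855
35. interest=⌊1855·94/10000⌋=17; principal=1642-17=1625; balance=1855-1625=230
36. interest=⌊230·94/10000⌋=2; principal=min(1642-2,230)=230; balance=230-230=0

1 460 1182 47776
2 449 1193 46583
3 437 1205 45378
4 426 1216 44162
5 415 1227 42935
6 403 1239 41696
7 391 1251 40445
8 380 1262 39183
9 368 1274 37909
10 356 1286 36623
11 344 1298 35325
12 332 1310 34015
13 319 1323 32692
14 307 1335 31357
15 294 1348 30009
16 282 1360 28649
17 269 1373 27276
18 256 1386 25890
19 243 1399 24491
20 230 1412 23079
21 216 1426 21653
22 203 1439 20214
23 190 1452 18762
24 176 1466 17296
25 162 1480 15816
26 148 1494 14322
27 134 1508 12814
28 120 1522 11292
29 106 1536 9756
30 91 1551 8205
31 77 1565 6640
32 62 1580 5060
33 47 1595 3465
34 32 1610 1855
35 17 1625 230
36 2 230 0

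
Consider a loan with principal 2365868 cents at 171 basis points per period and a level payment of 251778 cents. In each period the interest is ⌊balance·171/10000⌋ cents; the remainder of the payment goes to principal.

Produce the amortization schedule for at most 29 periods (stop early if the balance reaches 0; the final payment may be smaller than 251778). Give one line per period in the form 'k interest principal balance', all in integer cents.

1. interest=⌊2365868·171/10000⌋=40456; principal=251778-40456=211322; balance=2365868-211322=2154546
2. interest=⌊2154546·171/10000⌋=36842; principal=251778-36842=214936; balance=2154546-214936=1939610
3. interest=⌊1939610·171/10000⌋=33167; principal=251778-33167=218611; balance=1939610-218611=1720999
4. interest=⌊1720999·171/10000⌋=29429; principal=251778-29429=222349; balance=1720999-222349=1498650
5. interest=⌊1498650·171/10000⌋=25626; principal=251778-25626=226152; balance=1498650-226152=1272498
6. interest=⌊1272498·171/10000⌋=21759; principal=251778-21759=230019; balance=1272498-230019=1042479
7. interest=⌊1042479·171/10000⌋=17826; principal=251778-17826=233952; balance=1042479-233952=808527
8. interest=⌊808527·171/10000⌋=13825; principal=251778-13825=237953; balance=808527-237953=570574
9. interest=⌊570574·171/10000⌋=9756; principal=251778-9756=242022; balance=570574-242022=328552
10. interest=⌊328552·171/10000⌋=5618; principal=251778-5618=246160; balance=328552-246160=82392
11. interest=⌊82392·171/10000⌋=1408; principal=min(251778-1408,82392)=82392; balance=82392-82392=0

1 40456 211322 2154546
2 36842 214936 1939610
3 33167 218611 1720999
4 29429 222349 1498650
5 25626 226152 1272498
6 21759 230019 1042479
7 17826 233952 808527
8 13825 237953 570574
9 9756 242022 328552
10 5618 246160 82392
11 1408 82392 0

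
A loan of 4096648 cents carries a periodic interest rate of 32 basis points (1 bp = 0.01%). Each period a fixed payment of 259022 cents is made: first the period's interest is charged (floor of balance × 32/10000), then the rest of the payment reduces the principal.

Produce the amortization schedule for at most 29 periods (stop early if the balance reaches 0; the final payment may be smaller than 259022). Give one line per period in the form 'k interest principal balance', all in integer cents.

1. interest=⌊4096648·32/10000⌋=13109; principal=259022-13109=245913; balance=4096648-245913=3850735
2. interest=⌊3850735·32/10000⌋=12322; principal=259022-12322=246700; balance=3850735-246700=3604035
3. interest=⌊3604035·32/10000⌋=11532; principal=259022-11532=247490; balance=3604035-247490=3356545
4. interest=⌊3356545·32/10000⌋=10740; principal=259022-10740=248282; balance=3356545-248282=3108263
5. interest=⌊3108263·32/10000⌋=9946; principal=259022-9946=249076; balance=3108263-249076=2859187
6. interest=⌊2859187·32/10000⌋=9149; principal=259022-9149=249873; balance=2859187-249873=2609314
7. interest=⌊2609314·32/10000⌋=8349; principal=259022-8349=250673; balance=2609314-250673=2358641
8. interest=⌊2358641·32/10000⌋=7547; principal=259022-7547=251475; balance=2358641-251475=2107166
9. interest=⌊2107166·32/10000⌋=6742; principal=259022-6742=252280; balance=2107166-252280=1854886
10. interest=⌊1854886·32/10000⌋=5935; principal=259022-5935=253087; balance=1854886-253087=1601799
11. interest=⌊1601799·32/10000⌋=5125; principal=259022-5125=253897; balance=1601799-253897=1347902
12. interest=⌊1347902·32/10000⌋=4313; principal=259022-4313=254709; balance=1347902-254709=1093193
13. interest=⌊1093193·32/10000⌋=3498; principal=259022-3498=255524; balance=1093193-255524=837669
14. interest=⌊837669·32/10000⌋=2680; principal=259022-2680=256342; balance=837669-256342=581327
15. interest=⌊581327·32/10000⌋=1860; principal=259022-1860=257162; balance=581327-257162=324165
16. interest=⌊324165·32/10000⌋=1037; principal=259022-1037=257985; balance=324165-257985=66180
17. interest=⌊66180·32/10000⌋=211; principal=min(259022-211,66180)=66180; balance=66180-66180=0

1 13109 245913 3850735
2 12322 246700 3604035
3 11532 247490 3356545
4 10740 248282 3108263
5 9946 249076 2859187
6 9149 249873 2609314
7 8349 250673 2358641
8 7547 251475 2107166
9 6742 252280 1854886
10 5935 253087 1601799
11 5125 253897 1347902
12 4313 254709 1093193
13 3498 255524 837669
14 2680 256342 581327
15 1860 257162 324165
16 1037 257985 66180
17 211 66180 0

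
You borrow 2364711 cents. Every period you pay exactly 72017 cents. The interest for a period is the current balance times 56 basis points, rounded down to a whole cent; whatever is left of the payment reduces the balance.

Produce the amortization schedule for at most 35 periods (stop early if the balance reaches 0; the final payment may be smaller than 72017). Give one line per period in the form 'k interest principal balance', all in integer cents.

1 13242 58775 2305936
2 12913 59104 2246832
3 12582 59435 2187397
4 12249 59768 2127629
5 11914 60103 2067526
6 11578 60439 2007087
7 11239 60778 1946309
8 10899 61118 1885191
9 10557 61460 1823731
10 10212 61805 1761926
11 9866 62151 1699775
12 9518 62499 1637276
13 9168 62849 1574427
14 8816 63201 1511226
15 8462 63555 1447671
16 8106 63911 1383760
17 7749 64268 1319492
18 7389 64628 1254864
19 7027 64990 1189874
20 6663 65354 1124520
21 6297 65720 1058800
22 5929 66088 992712
23 5559 66458 926254
24 5187 66830 859424
25 4812 67205 792219
26 4436 67581 724638
27 4057 67960 656678
28 3677 68340 588338
29 3294 68723 519615
30 2909 69108 450507
31 2522 69495 381012
32 2133 69884 311128
33 1742 70275 240853
34 1348 70669 170184
35 953 71064 99120

1. interest=⌊2364711·56/10000⌋=13242; principal=72017-13242=58775; balance=2364711-58775=2305936
2. interest=⌊2305936·56/10000⌋=12913; principal=72017-12913=59104; balance=2305936-59104=2246832
3. interest=⌊2246832·56/10000⌋=12582; principal=72017-12582=59435; balance=2246832-59435=2187397
4. interest=⌊2187397·56/10000⌋=12249; principal=72017-12249=59768; balance=2187397-59768=2127629
5. interest=⌊2127629·56/10000⌋=11914; principal=72017-11914=60103; balance=2127629-60103=2067526
6. interest=⌊2067526·56/10000⌋=11578; principal=72017-11578=60439; balance=2067526-60439=2007087
7. interest=⌊2007087·56/10000⌋=11239; principal=72017-11239=60778; balance=2007087-60778=1946309
8. interest=⌊1946309·56/10000⌋=10899; principal=72017-10899=61118; balance=1946309-61118=1885191
9. interest=⌊1885191·56/10000⌋=10557; principal=72017-10557=61460; balance=1885191-61460=1823731
10. interest=⌊1823731·56/10000⌋=10212; principal=72017-10212=61805; balance=1823731-61805=1761926
11. interest=⌊1761926·56/10000⌋=9866; principal=72017-9866=62151; balance=1761926-62151=1699775
12. interest=⌊1699775·56/10000⌋=9518; principal=72017-9518=62499; balance=1699775-62499=1637276
13. interest=⌊1637276·56/10000⌋=9168; principal=72017-9168=62849; balance=1637276-62849=1574427
14. interest=⌊1574427·56/10000⌋=8816; principal=72017-8816=63201; balance=1574427-63201=1511226
15. interest=⌊1511226·56/10000⌋=8462; principal=72017-8462=63555; balance=1511226-63555=1447671
16. interest=⌊1447671·56/10000⌋=8106; principal=72017-8106=63911; balance=1447671-63911=1383760
17. interest=⌊1383760·56/10000⌋=7749; principal=72017-7749=64268; balance=1383760-64268=1319492
18. interest=⌊1319492·56/10000⌋=7389; principal=72017-7389=64628; balance=1319492-64628=1254864
19. interest=⌊1254864·56/10000⌋=7027; principal=72017-7027=64990; balance=1254864-64990=1189874
20. interest=⌊1189874·56/10000⌋=6663; principal=72017-6663=65354; balance=1189874-65354=1124520
21. interest=⌊1124520·56/10000⌋=6297; principal=72017-6297=65720; balance=1124520-65720=1058800
22. interest=⌊1058800·56/10000⌋=5929; principal=72017-5929=66088; balance=1058800-66088=992712
23. interest=⌊992712·56/10000⌋=5559; principal=72017-5559=66458; balance=992712-66458=926254
24. interest=⌊926254·56/10000⌋=5187; principal=72017-5187=66830; balance=926254-66830=859424
25. interest=⌊859424·56/10000⌋=4812; principal=72017-4812=67205; balance=859424-67205=792219
26. interest=⌊792219·56/10000⌋=4436; principal=72017-4436=67581; balance=792219-67581=724638
27. interest=⌊724638·56/10000⌋=4057; principal=72017-4057=67960; balance=724638-67960=656678
28. interest=⌊656678·56/10000⌋=3677; principal=72017-3677=68340; balance=656678-68340=588338
29. interest=⌊588338·56/10000⌋=3294; principal=72017-3294=68723; balance=588338-68723=519615
30. interest=⌊519615·56/10000⌋=2909; principal=72017-2909=69108; balance=519615-69108=450507
31. interest=⌊450507·56/10000⌋=2522; principal=72017-2522=69495; balance=450507-69495=381012
32. interest=⌊381012·56/10000⌋=2133; principal=72017-2133=69884; balance=381012-69884=311128
33. interest=⌊311128·56/10000⌋=1742; principal=72017-1742=70275; balance=311128-70275=240853
34. interest=⌊240853·56/10000⌋=1348; principal=72017-1348=70669; balance=240853-70669=170184
35. interest=⌊170184·56/10000⌋=953; principal=72017-953=71064; balance=170184-71064=99120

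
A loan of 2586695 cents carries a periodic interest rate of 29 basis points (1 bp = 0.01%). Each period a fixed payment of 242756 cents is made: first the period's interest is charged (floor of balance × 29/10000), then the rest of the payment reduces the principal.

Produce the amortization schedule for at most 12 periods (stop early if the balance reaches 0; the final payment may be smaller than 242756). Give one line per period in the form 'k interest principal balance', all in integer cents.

1 7501 235255 2351440
2 6819 235937 2115503
3 6134 236622 1878881
4 5448 237308 1641573
5 4760 237996 1403577
6 4070 238686 1164891
7 3378 239378 925513
8 2683 240073 685440
9 1987 240769 444671
10 1289 241467 203204
11 589 203204 0

1. interest=⌊2586695·29/10000⌋=7501; principal=242756-7501=235255; balance=2586695-235255=2351440
2. interest=⌊2351440·29/10000⌋=6819; principal=242756-6819=235937; balance=2351440-235937=2115503
3. interest=⌊2115503·29/10000⌋=6134; principal=242756-6134=236622; balance=2115503-236622=1878881
4. interest=⌊1878881·29/10000⌋=5448; principal=242756-5448=237308; balance=1878881-237308=1641573
5. interest=⌊1641573·29/10000⌋=4760; principal=242756-4760=237996; balance=1641573-237996=1403577
6. interest=⌊1403577·29/10000⌋=4070; principal=242756-4070=238686; balance=1403577-238686=1164891
7. interest=⌊1164891·29/10000⌋=3378; principal=242756-3378=239378; balance=1164891-239378=925513
8. interest=⌊925513·29/10000⌋=2683; principal=242756-2683=240073; balance=925513-240073=685440
9. interest=⌊685440·29/10000⌋=1987; principal=242756-1987=240769; balance=685440-240769=444671
10. interest=⌊444671·29/10000⌋=1289; principal=242756-1289=241467; balance=444671-241467=203204
11. interest=⌊203204·29/10000⌋=589; principal=min(242756-589,203204)=203204; balance=203204-203204=0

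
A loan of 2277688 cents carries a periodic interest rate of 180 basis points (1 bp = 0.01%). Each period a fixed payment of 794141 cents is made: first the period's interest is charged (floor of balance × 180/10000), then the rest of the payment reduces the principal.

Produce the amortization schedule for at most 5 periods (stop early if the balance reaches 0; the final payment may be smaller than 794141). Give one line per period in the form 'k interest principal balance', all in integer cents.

1 40998 753143 1524545
2 27441 766700 757845
3 13641 757845 0

1. interest=⌊2277688·180/10000⌋=40998; principal=794141-40998=753143; balance=2277688-753143=1524545
2. interest=⌊1524545·180/10000⌋=27441; principal=794141-27441=766700; balance=1524545-766700=757845
3. interest=⌊757845·180/10000⌋=13641; principal=min(794141-13641,757845)=757845; balance=757845-757845=0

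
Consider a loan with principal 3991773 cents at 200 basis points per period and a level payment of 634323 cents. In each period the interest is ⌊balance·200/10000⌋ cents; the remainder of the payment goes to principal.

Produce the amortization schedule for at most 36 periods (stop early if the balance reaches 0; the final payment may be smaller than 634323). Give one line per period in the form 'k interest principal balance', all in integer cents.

1 79835 554488 3437285
2 68745 565578 2871707
3 57434 576889 2294818
4 45896 588427 1706391
5 34127 600196 1106195
6 22123 612200 493995
7 9879 493995 0

1. interest=⌊3991773·200/10000⌋=79835; principal=634323-79835=554488; balance=3991773-554488=3437285
2. interest=⌊3437285·200/10000⌋=68745; principal=634323-68745=565578; balance=3437285-565578=2871707
3. interest=⌊2871707·200/10000⌋=57434; principal=634323-57434=576889; balance=2871707-576889=2294818
4. interest=⌊2294818·200/10000⌋=45896; principal=634323-45896=588427; balance=2294818-588427=1706391
5. interest=⌊1706391·200/10000⌋=34127; principal=634323-34127=600196; balance=1706391-600196=1106195
6. interest=⌊1106195·200/10000⌋=22123; principal=634323-22123=612200; balance=1106195-612200=493995
7. interest=⌊493995·200/10000⌋=9879; principal=min(634323-9879,493995)=493995; balance=493995-493995=0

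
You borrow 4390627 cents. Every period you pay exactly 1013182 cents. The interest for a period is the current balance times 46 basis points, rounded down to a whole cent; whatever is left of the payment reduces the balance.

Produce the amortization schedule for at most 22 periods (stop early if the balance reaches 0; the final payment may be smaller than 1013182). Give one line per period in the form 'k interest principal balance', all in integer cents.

1 20196 992986 3397641
2 15629 997553 2400088
3 11040 1002142 1397946
4 6430 1006752 391194
5 1799 391194 0

1. interest=⌊4390627·46/10000⌋=20196; principal=1013182-20196=992986; balance=4390627-992986=3397641
2. interest=⌊3397641·46/10000⌋=15629; principal=1013182-15629=997553; balance=3397641-997553=2400088
3. interest=⌊2400088·46/10000⌋=11040; principal=1013182-11040=1002142; balance=2400088-1002142=1397946
4. interest=⌊1397946·46/10000⌋=6430; principal=1013182-6430=1006752; balance=1397946-1006752=391194
5. interest=⌊391194·46/10000⌋=1799; principal=min(1013182-1799,391194)=391194; balance=391194-391194=0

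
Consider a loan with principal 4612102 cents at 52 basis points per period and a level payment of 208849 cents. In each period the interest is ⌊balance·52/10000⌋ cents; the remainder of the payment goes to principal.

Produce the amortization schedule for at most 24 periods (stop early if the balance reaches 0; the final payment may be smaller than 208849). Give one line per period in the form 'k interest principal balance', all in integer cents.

1. interest=⌊4612102·52/10000⌋=23982; principal=208849-23982=184867; balance=4612102-184867=4427235
2. interest=⌊4427235·52/10000⌋=23021; principal=208849-23021=185828; balance=4427235-185828=4241407
3. interest=⌊4241407·52/10000⌋=22055; principal=208849-22055=186794; balance=4241407-186794=4054613
4. interest=⌊4054613·52/10000⌋=21083; principal=208849-21083=187766; balance=4054613-187766=3866847
5. interest=⌊3866847·52/10000⌋=20107; principal=208849-20107=188742; balance=3866847-188742=3678105
6. interest=⌊3678105·52/10000⌋=19126; principal=208849-19126=189723; balance=3678105-189723=3488382
7. interest=⌊3488382·52/10000⌋=18139; principal=208849-18139=190710; balance=3488382-190710=3297672
8. interest=⌊3297672·52/10000⌋=17147; principal=208849-17147=191702; balance=3297672-191702=3105970
9. interest=⌊3105970·52/10000⌋=16151; principal=208849-16151=192698; balance=3105970-192698=2913272
10. interest=⌊2913272·52/10000⌋=15149; principal=208849-15149=193700; balance=2913272-193700=2719572
11. interest=⌊2719572·52/10000⌋=14141; principal=208849-14141=194708; balance=2719572-194708=2524864
12. interest=⌊2524864·52/10000⌋=13129; principal=208849-13129=195720; balance=2524864-195720=2329144
13. interest=⌊2329144·52/10000⌋=12111; principal=208849-12111=196738; balance=2329144-196738=2132406
14. interest=⌊2132406·52/10000⌋=11088; principal=208849-11088=197761; balance=2132406-197761=1934645
15. interest=⌊1934645·52/10000⌋=10060; principal=208849-10060=198789; balance=1934645-198789=1735856
16. interest=⌊1735856·52/10000⌋=9026; principal=208849-9026=199823; balance=1735856-199823=1536033
17. interest=⌊1536033·52/10000⌋=7987; principal=208849-7987=200862; balance=1536033-200862=1335171
18. interest=⌊1335171·52/10000⌋=6942; principal=208849-6942=201907; balance=1335171-201907=1133264
19. interest=⌊1133264·52/10000⌋=5892; principal=208849-5892=202957; balance=1133264-202957=930307
20. interest=⌊930307·52/10000⌋=4837; principal=208849-4837=204012; balance=930307-204012=726295
21. interest=⌊726295·52/10000⌋=3776; principal=208849-3776=205073; balance=726295-205073=521222
22. interest=⌊521222·52/10000⌋=2710; principal=208849-2710=206139; balance=521222-206139=315083
23. interest=⌊315083·52/10000⌋=1638; principal=208849-1638=207211; balance=315083-207211=107872
24. interest=⌊107872·52/10000⌋=560; principal=min(208849-560,107872)=107872; balance=107872-107872=0

1 23982 184867 4427235
2 23021 185828 4241407
3 22055 186794 4054613
4 21083 187766 3866847
5 20107 188742 3678105
6 19126 189723 3488382
7 18139 190710 3297672
8 17147 191702 3105970
9 16151 192698 2913272
10 15149 193700 2719572
11 14141 194708 2524864
12 13129 195720 2329144
13 12111 196738 2132406
14 11088 197761 1934645
15 10060 198789 1735856
16 9026 199823 1536033
17 7987 200862 1335171
18 6942 201907 1133264
19 5892 202957 930307
20 4837 204012 726295
21 3776 205073 521222
22 2710 206139 315083
23 1638 207211 107872
24 560 107872 0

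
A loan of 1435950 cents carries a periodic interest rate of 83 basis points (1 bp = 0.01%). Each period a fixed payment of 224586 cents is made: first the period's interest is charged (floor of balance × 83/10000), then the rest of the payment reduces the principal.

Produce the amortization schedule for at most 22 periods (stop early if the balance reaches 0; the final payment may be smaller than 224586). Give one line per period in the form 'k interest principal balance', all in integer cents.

1. interest=⌊1435950·83/10000⌋=11918; principal=224586-11918=212668; balance=1435950-212668=1223282
2. interest=⌊1223282·83/10000⌋=10153; principal=224586-10153=214433; balance=1223282-214433=1008849
3. interest=⌊1008849·83/10000⌋=8373; principal=224586-8373=216213; balance=1008849-216213=792636
4. interest=⌊792636·83/10000⌋=6578; principal=224586-6578=218008; balance=792636-218008=574628
5. interest=⌊574628·83/10000⌋=4769; principal=224586-4769=219817; balance=574628-219817=354811
6. interest=⌊354811·83/10000⌋=2944; principal=224586-2944=221642; balance=354811-221642=133169
7. interest=⌊133169·83/10000⌋=1105; principal=min(224586-1105,133169)=133169; balance=133169-133169=0

1 11918 212668 1223282
2 10153 214433 1008849
3 8373 216213 792636
4 6578 218008 574628
5 4769 219817 354811
6 2944 221642 133169
7 1105 133169 0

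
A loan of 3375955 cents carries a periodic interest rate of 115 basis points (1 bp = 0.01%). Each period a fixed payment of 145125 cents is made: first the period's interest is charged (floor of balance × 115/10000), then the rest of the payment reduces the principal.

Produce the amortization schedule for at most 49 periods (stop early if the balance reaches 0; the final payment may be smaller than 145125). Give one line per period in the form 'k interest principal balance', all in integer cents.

1 38823 106302 3269653
2 37601 107524 3162129
3 36364 108761 3053368
4 35113 110012 2943356
5 33848 111277 2832079
6 32568 112557 2719522
7 31274 113851 2605671
8 29965 115160 2490511
9 28640 116485 2374026
10 27301 117824 2256202
11 25946 119179 2137023
12 24575 120550 2016473
13 23189 121936 1894537
14 21787 123338 1771199
15 20368 124757 1646442
16 18934 126191 1520251
17 17482 127643 1392608
18 16014 129111 1263497
19 14530 130595 1132902
20 13028 132097 1000805
21 11509 133616 867189
22 9972 135153 732036
23 8418 136707 595329
24 6846 138279 457050
25 5256 139869 317181
26 3647 141478 175703
27 2020 143105 32598
28 374 32598 0

1. interest=⌊3375955·115/10000⌋=38823; principal=145125-38823=106302; balance=3375955-106302=3269653
2. interest=⌊3269653·115/10000⌋=37601; principal=145125-37601=107524; balance=3269653-107524=3162129
3. interest=⌊3162129·115/10000⌋=36364; principal=145125-36364=108761; balance=3162129-108761=3053368
4. interest=⌊3053368·115/10000⌋=35113; principal=145125-35113=110012; balance=3053368-110012=2943356
5. interest=⌊2943356·115/10000⌋=33848; principal=145125-33848=111277; balance=2943356-111277=2832079
6. interest=⌊2832079·115/10000⌋=32568; principal=145125-32568=112557; balance=2832079-112557=2719522
7. interest=⌊2719522·115/10000⌋=31274; principal=145125-31274=113851; balance=2719522-113851=2605671
8. interest=⌊2605671·115/10000⌋=29965; principal=145125-29965=115160; balance=2605671-115160=2490511
9. interest=⌊2490511·115/10000⌋=28640; principal=145125-28640=116485; balance=2490511-116485=2374026
10. interest=⌊2374026·115/10000⌋=27301; principal=145125-27301=117824; balance=2374026-117824=2256202
11. interest=⌊2256202·115/10000⌋=25946; principal=145125-25946=119179; balance=2256202-119179=2137023
12. interest=⌊2137023·115/10000⌋=24575; principal=145125-24575=120550; balance=2137023-120550=2016473
13. interest=⌊2016473·115/10000⌋=23189; principal=145125-23189=121936; balance=2016473-121936=1894537
14. interest=⌊1894537·115/10000⌋=21787; principal=145125-21787=123338; balance=1894537-123338=1771199
15. interest=⌊1771199·115/10000⌋=20368; principal=145125-20368=124757; balance=1771199-124757=1646442
16. interest=⌊1646442·115/10000⌋=18934; principal=145125-18934=126191; balance=1646442-126191=1520251
17. interest=⌊1520251·115/10000⌋=17482; principal=145125-17482=127643; balance=1520251-127643=1392608
18. interest=⌊1392608·115/10000⌋=16014; principal=145125-16014=129111; balance=1392608-129111=1263497
19. interest=⌊1263497·115/10000⌋=14530; principal=145125-14530=130595; balance=1263497-130595=1132902
20. interest=⌊1132902·115/10000⌋=13028; principal=145125-13028=132097; balance=1132902-132097=1000805
21. interest=⌊1000805·115/10000⌋=11509; principal=145125-11509=133616; balance=1000805-133616=867189
22. interest=⌊867189·115/10000⌋=9972; principal=145125-9972=135153; balance=867189-135153=732036
23. interest=⌊732036·115/10000⌋=8418; principal=145125-8418=136707; balance=732036-136707=595329
24. interest=⌊595329·115/10000⌋=6846; principal=145125-6846=138279; balance=595329-138279=457050
25. interest=⌊457050·115/10000⌋=5256; principal=145125-5256=139869; balance=457050-139869=317181
26. interest=⌊317181·115/10000⌋=3647; principal=145125-3647=141478; balance=317181-141478=175703
27. interest=⌊175703·115/10000⌋=2020; principal=145125-2020=143105; balance=175703-143105=32598
28. interest=⌊32598·115/10000⌋=374; principal=min(145125-374,32598)=32598; balance=32598-32598=0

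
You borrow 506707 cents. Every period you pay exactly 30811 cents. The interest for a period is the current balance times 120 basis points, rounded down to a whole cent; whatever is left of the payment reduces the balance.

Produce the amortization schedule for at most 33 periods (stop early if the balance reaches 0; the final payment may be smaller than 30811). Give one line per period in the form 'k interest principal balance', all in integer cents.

1. interest=⌊506707·120/10000⌋=6080; principal=30811-6080=24731; balance=506707-24731=481976
2. interest=⌊481976·120/10000⌋=5783; principal=30811-5783=25028; balance=481976-25028=456948
3. interest=⌊456948·120/10000⌋=5483; principal=30811-5483=25328; balance=456948-25328=431620
4. interest=⌊431620·120/10000⌋=5179; principal=30811-5179=25632; balance=431620-25632=405988
5. interest=⌊405988·120/10000⌋=4871; principal=30811-4871=25940; balance=405988-25940=380048
6. interest=⌊380048·120/10000⌋=4560; principal=30811-4560=26251; balance=380048-26251=353797
7. interest=⌊353797·120/10000⌋=4245; principal=30811-4245=26566; balance=353797-26566=327231
8. interest=⌊327231·120/10000⌋=3926; principal=30811-3926=26885; balance=327231-26885=300346
9. interest=⌊300346·120/10000⌋=3604; principal=30811-3604=27207; balance=300346-27207=273139
10. interest=⌊273139·120/10000⌋=3277; principal=30811-3277=27534; balance=273139-27534=245605
11. interest=⌊245605·120/10000⌋=2947; principal=30811-2947=27864; balance=245605-27864=217741
12. interest=⌊217741·120/10000⌋=2612; principal=30811-2612=28199; balance=217741-28199=189542
13. interest=⌊189542·120/10000⌋=2274; principal=30811-2274=28537; balance=189542-28537=161005
14. interest=⌊161005·120/10000⌋=1932; principal=30811-1932=28879; balance=161005-28879=132126
15. interest=⌊132126·120/10000⌋=1585; principal=30811-1585=29226; balance=132126-29226=102900
16. interest=⌊102900·120/10000⌋=1234; principal=30811-1234=29577; balance=102900-29577=73323
17. interest=⌊73323·120/10000⌋=879; principal=30811-879=29932; balance=73323-29932=43391
18. interest=⌊43391·120/10000⌋=520; principal=30811-520=30291; balance=43391-30291=13100
19. interest=⌊13100·120/10000⌋=157; principal=min(30811-157,13100)=13100; balance=13100-13100=0

1 6080 24731 481976
2 5783 25028 456948
3 5483 25328 431620
4 5179 25632 405988
5 4871 25940 380048
6 4560 26251 353797
7 4245 26566 327231
8 3926 26885 300346
9 3604 27207 273139
10 3277 27534 245605
11 2947 27864 217741
12 2612 28199 189542
13 2274 28537 161005
14 1932 28879 132126
15 1585 29226 102900
16 1234 29577 73323
17 879 29932 43391
18 520 30291 13100
19 157 13100 0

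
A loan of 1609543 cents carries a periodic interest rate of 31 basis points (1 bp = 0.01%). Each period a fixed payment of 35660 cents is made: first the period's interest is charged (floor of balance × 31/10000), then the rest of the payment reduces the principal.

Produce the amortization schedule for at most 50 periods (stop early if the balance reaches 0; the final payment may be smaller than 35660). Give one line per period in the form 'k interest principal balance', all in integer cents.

1 4989 30671 1578872
2 4894 30766 1548106
3 4799 30861 1517245
4 4703 30957 1486288
5 4607 31053 1455235
6 4511 31149 1424086
7 4414 31246 1392840
8 4317 31343 1361497
9 4220 31440 1330057
10 4123 31537 1298520
11 4025 31635 1266885
12 3927 31733 1235152
13 3828 31832 1203320
14 3730 31930 1171390
15 3631 32029 1139361
16 3532 32128 1107233
17 3432 32228 1075005
18 3332 32328 1042677
19 3232 32428 1010249
20 3131 32529 977720
21 3030 32630 945090
22 2929 32731 912359
23 2828 32832 879527
24 2726 32934 846593
25 2624 33036 813557
26 2522 33138 780419
27 2419 33241 747178
28 2316 33344 713834
29 2212 33448 680386
30 2109 33551 646835
31 2005 33655 613180
32 1900 33760 579420
33 1796 33864 545556
34 1691 33969 511587
35 1585 34075 477512
36 1480 34180 443332
37 1374 34286 409046
38 1268 34392 374654
39 1161 34499 340155
40 1054 34606 305549
41 947 34713 270836
42 839 34821 236015
43 731 34929 201086
44 623 35037 166049
45 514 35146 130903
46 405 35255 95648
47 296 35364 60284
48 186 35474 24810
49 76 24810 0

1. interest=⌊1609543·31/10000⌋=4989; principal=35660-4989=30671; balance=1609543-30671=1578872
2. interest=⌊1578872·31/10000⌋=4894; principal=35660-4894=30766; balance=1578872-30766=1548106
3. interest=⌊1548106·31/10000⌋=4799; principal=35660-4799=30861; balance=1548106-30861=1517245
4. interest=⌊1517245·31/10000⌋=4703; principal=35660-4703=30957; balance=1517245-30957=1486288
5. interest=⌊1486288·31/10000⌋=4607; principal=35660-4607=31053; balance=1486288-31053=1455235
6. interest=⌊1455235·31/10000⌋=4511; principal=35660-4511=31149; balance=1455235-31149=1424086
7. interest=⌊1424086·31/10000⌋=4414; principal=35660-4414=31246; balance=1424086-31246=1392840
8. interest=⌊1392840·31/10000⌋=4317; principal=35660-4317=31343; balance=1392840-31343=1361497
9. interest=⌊1361497·31/10000⌋=4220; principal=35660-4220=31440; balance=1361497-31440=1330057
10. interest=⌊1330057·31/10000⌋=4123; principal=35660-4123=31537; balance=1330057-31537=1298520
11. interest=⌊1298520·31/10000⌋=4025; principal=35660-4025=31635; balance=1298520-31635=1266885
12. interest=⌊1266885·31/10000⌋=3927; principal=35660-3927=31733; balance=1266885-31733=1235152
13. interest=⌊1235152·31/10000⌋=3828; principal=35660-3828=31832; balance=1235152-31832=1203320
14. interest=⌊1203320·31/10000⌋=3730; principal=35660-3730=31930; balance=1203320-31930=1171390
15. interest=⌊1171390·31/10000⌋=3631; principal=35660-3631=32029; balance=1171390-32029=1139361
16. interest=⌊1139361·31/10000⌋=3532; principal=35660-3532=32128; balance=1139361-32128=1107233
17. interest=⌊1107233·31/10000⌋=3432; principal=35660-3432=32228; balance=1107233-32228=1075005
18. interest=⌊1075005·31/10000⌋=3332; principal=35660-3332=32328; balance=1075005-32328=1042677
19. interest=⌊1042677·31/10000⌋=3232; principal=35660-3232=32428; balance=1042677-32428=1010249
20. interest=⌊1010249·31/10000⌋=3131; principal=35660-3131=32529; balance=1010249-32529=977720
21. interest=⌊977720·31/10000⌋=3030; principal=35660-3030=32630; balance=977720-32630=945090
22. interest=⌊945090·31/10000⌋=2929; principal=35660-2929=32731; balance=945090-32731=912359
23. interest=⌊912359·31/10000⌋=2828; principal=35660-2828=32832; balance=912359-32832=879527
24. interest=⌊879527·31/10000⌋=2726; principal=35660-2726=32934; balance=879527-32934=846593
25. interest=⌊846593·31/10000⌋=2624; principal=35660-2624=33036; balance=846593-33036=813557
26. interest=⌊813557·31/10000⌋=2522; principal=35660-2522=33138; balance=813557-33138=780419
27. interest=⌊780419·31/10000⌋=2419; principal=35660-2419=33241; balance=780419-33241=747178
28. interest=⌊747178·31/10000⌋=2316; principal=35660-2316=33344; balance=747178-33344=713834
29. interest=⌊713834·31/10000⌋=2212; principal=35660-2212=33448; balance=713834-33448=680386
30. interest=⌊680386·31/10000⌋=2109; principal=35660-2109=33551; balance=680386-33551=646835
31. interest=⌊646835·31/10000⌋=2005; principal=35660-2005=33655; balance=646835-33655=613180
32. interest=⌊613180·31/10000⌋=1900; principal=35660-1900=33760; balance=613180-33760=579420
33. interest=⌊579420·31/10000⌋=1796; principal=35660-1796=33864; balance=579420-33864=545556
34. interest=⌊545556·31/10000⌋=1691; principal=35660-1691=33969; balance=545556-33969=511587
35. interest=⌊511587·31/10000⌋=1585; principal=35660-1585=34075; balance=511587-34075=477512
36. interest=⌊477512·31/10000⌋=1480; principal=35660-1480=34180; balance=477512-34180=443332
37. interest=⌊443332·31/10000⌋=1374; principal=35660-1374=34286; balance=443332-34286=409046
38. interest=⌊409046·31/10000⌋=1268; principal=35660-1268=34392; balance=409046-34392=374654
39. interest=⌊374654·31/10000⌋=1161; principal=35660-1161=34499; balance=374654-34499=340155
40. interest=⌊340155·31/10000⌋=1054; principal=35660-1054=34606; balance=340155-34606=305549
41. interest=⌊305549·31/10000⌋=947; principal=35660-947=34713; balance=305549-34713=270836
42. interest=⌊270836·31/10000⌋=839; principal=35660-839=34821; balance=270836-34821=236015
43. interest=⌊236015·31/10000⌋=731; principal=35660-731=34929; balance=236015-34929=201086
44. interest=⌊201086·31/10000⌋=623; principal=35660-623=35037; balance=201086-35037=166049
45. interest=⌊166049·31/10000⌋=514; principal=35660-514=35146; balance=166049-35146=130903
46. interest=⌊130903·31/10000⌋=405; principal=35660-405=35255; balance=130903-35255=95648
47. interest=⌊95648·31/10000⌋=296; principal=35660-296=35364; balance=95648-35364=60284
48. interest=⌊60284·31/10000⌋=186; principal=35660-186=35474; balance=60284-35474=24810
49. interest=⌊24810·31/10000⌋=76; principal=min(35660-76,24810)=24810; balance=24810-24810=0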